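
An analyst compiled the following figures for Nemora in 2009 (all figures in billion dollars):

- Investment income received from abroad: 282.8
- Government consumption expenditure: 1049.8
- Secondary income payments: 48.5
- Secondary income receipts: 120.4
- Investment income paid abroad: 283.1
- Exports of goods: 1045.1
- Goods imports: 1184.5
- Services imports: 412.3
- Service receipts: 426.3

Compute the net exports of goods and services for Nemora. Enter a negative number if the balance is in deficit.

-125.4

Goods balance = 1045.1 - 1184.5 = -139.4
Services balance = 426.3 - 412.3 = 14.0
Trade balance (goods + services) = -139.4 + 14.0 = -125.4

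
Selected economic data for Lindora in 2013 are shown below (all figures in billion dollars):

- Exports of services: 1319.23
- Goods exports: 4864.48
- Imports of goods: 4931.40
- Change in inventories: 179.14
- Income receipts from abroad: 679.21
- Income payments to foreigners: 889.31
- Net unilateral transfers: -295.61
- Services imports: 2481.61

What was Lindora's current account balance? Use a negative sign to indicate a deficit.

-1735.01

Goods balance = 4864.48 - 4931.40 = -66.92
Services balance = 1319.23 - 2481.61 = -1162.38
Trade balance (goods + services) = -66.92 + (-1162.38) = -1229.30
Net primary income = 679.21 - 889.31 = -210.10
Net secondary income = -295.61
Current account = -1229.30 + (-210.10) + (-295.61) = -1735.01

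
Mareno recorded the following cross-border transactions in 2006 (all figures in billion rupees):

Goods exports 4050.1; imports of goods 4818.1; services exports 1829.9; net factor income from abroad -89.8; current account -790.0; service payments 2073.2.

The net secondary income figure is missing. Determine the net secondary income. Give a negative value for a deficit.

311.1

Current account = goods balance + services balance + net primary income + net secondary income
Sum of the known components = -1101.1
Net secondary income = CA - (known components) = -790.0 - (-1101.1) = 311.1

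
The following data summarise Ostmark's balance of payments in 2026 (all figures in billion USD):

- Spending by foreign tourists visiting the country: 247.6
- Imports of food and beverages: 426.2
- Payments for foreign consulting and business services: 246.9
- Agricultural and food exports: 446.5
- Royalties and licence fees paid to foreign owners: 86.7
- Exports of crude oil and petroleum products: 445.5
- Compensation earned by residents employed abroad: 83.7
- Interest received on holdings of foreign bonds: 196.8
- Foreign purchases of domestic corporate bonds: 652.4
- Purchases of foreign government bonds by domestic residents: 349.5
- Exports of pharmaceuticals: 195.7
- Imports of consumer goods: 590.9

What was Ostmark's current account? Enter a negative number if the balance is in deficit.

265.1

Goods: 195.7 - 590.9 - 426.2 + 445.5 + 446.5 = 70.6
Services: -246.9 - 86.7 + 247.6 = -86.0
Primary income: 196.8 + 83.7 = 280.5
Current account = 70.6 + (-86.0) + 280.5 = 265.1
(Excluded from the current account — financial account: foreign purchases of domestic corporate bonds 652.4, purchases of foreign government bonds by domestic residents 349.5.)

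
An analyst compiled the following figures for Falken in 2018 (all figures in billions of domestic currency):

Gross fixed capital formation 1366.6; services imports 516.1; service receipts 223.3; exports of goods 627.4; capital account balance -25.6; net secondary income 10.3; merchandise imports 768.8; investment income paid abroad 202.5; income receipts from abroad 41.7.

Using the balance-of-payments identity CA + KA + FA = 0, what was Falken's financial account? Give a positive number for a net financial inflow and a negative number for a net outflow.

Goods balance = 627.4 - 768.8 = -141.4
Services balance = 223.3 - 516.1 = -292.8
Trade balance (goods + services) = -141.4 + (-292.8) = -434.2
Net primary income = 41.7 - 202.5 = -160.8
Net secondary income = 10.3
Current account = -434.2 + (-160.8) + 10.3 = -584.7
Financial account = -(-584.7 + (-25.6)) = 610.3

610.3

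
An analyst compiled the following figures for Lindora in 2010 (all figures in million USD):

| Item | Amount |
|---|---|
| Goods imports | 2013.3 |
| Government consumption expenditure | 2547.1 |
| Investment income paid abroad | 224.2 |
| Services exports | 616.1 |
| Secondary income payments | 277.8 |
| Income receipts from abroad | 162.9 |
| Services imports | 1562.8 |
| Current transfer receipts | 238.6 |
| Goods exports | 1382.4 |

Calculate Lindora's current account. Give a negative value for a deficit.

-1678.1

Goods balance = 1382.4 - 2013.3 = -630.9
Services balance = 616.1 - 1562.8 = -946.7
Trade balance (goods + services) = -630.9 + (-946.7) = -1577.6
Net primary income = 162.9 - 224.2 = -61.3
Net secondary income = 238.6 - 277.8 = -39.2
Current account = -1577.6 + (-61.3) + (-39.2) = -1678.1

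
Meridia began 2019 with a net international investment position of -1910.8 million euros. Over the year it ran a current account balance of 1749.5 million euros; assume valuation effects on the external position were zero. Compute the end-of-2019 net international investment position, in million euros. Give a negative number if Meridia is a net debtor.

With no valuation effects, change in NIIP = current account = 1749.5
End-of-year NIIP = -1910.8 + 1749.5 = -161.3

-161.3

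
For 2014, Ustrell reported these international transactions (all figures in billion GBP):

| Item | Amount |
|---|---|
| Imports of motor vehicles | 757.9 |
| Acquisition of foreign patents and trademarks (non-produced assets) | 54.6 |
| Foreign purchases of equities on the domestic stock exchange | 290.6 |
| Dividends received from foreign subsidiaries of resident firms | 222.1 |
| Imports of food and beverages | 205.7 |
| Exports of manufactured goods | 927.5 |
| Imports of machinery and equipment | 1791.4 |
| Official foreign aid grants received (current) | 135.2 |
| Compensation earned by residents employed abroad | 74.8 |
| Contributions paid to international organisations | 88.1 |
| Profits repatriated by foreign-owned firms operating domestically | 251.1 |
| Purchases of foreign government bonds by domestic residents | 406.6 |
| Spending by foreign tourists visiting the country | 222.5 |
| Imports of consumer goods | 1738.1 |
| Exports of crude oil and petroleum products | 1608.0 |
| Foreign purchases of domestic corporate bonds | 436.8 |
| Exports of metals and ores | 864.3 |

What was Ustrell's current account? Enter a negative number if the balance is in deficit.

-777.9

Goods: 927.5 + 1608.0 - 757.9 - 1791.4 - 1738.1 - 205.7 + 864.3 = -1093.3
Services: 222.5
Primary income: -251.1 + 74.8 + 222.1 = 45.8
Secondary income: -88.1 + 135.2 = 47.1
Current account = (-1093.3) + 222.5 + 45.8 + 47.1 = -777.9
(Excluded from the current account — capital account: acquisition of foreign patents and trademarks (non-produced assets) 54.6; financial account: foreign purchases of equities on the domestic stock exchange 290.6, purchases of foreign government bonds by domestic residents 406.6, foreign purchases of domestic corporate bonds 436.8.)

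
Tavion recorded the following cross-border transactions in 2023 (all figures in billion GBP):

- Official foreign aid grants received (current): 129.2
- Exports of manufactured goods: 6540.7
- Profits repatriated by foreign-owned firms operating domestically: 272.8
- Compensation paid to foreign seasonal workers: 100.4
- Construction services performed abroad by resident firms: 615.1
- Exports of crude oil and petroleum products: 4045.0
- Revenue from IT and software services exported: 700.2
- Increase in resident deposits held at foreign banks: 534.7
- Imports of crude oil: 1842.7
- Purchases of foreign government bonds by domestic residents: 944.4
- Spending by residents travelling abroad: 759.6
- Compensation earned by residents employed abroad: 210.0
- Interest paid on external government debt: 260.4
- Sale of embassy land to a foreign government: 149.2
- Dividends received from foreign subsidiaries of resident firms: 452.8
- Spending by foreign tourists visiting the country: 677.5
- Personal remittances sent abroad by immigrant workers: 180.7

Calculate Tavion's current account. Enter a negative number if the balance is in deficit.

Goods: 6540.7 + 4045.0 - 1842.7 = 8743.0
Services: 677.5 + 615.1 + 700.2 - 759.6 = 1233.2
Primary income: -260.4 + 210.0 + 452.8 - 100.4 - 272.8 = 29.2
Secondary income: -180.7 + 129.2 = -51.5
Current account = 8743.0 + 1233.2 + 29.2 + (-51.5) = 9953.9
(Excluded from the current account — financial account: increase in resident deposits held at foreign banks 534.7, purchases of foreign government bonds by domestic residents 944.4; capital account: sale of embassy land to a foreign government 149.2.)

9953.9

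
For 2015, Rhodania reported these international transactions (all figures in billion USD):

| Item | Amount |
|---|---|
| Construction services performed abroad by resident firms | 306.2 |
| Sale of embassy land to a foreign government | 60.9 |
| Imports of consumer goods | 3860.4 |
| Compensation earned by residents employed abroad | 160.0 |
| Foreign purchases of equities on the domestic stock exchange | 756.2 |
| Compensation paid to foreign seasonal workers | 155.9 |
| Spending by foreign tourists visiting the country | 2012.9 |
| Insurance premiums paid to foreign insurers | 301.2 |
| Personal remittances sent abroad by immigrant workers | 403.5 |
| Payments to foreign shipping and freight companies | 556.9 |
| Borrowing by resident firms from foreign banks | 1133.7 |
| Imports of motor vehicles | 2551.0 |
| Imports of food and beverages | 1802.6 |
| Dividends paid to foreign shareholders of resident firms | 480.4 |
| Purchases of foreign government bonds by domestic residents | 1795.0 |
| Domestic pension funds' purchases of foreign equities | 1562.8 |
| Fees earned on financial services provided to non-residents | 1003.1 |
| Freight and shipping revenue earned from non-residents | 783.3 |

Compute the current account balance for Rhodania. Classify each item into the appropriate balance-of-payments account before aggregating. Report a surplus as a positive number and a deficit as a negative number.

Goods: -3860.4 - 1802.6 - 2551.0 = -8214.0
Services: -301.2 + 783.3 + 2012.9 + 306.2 - 556.9 + 1003.1 = 3247.4
Primary income: -155.9 - 480.4 + 160.0 = -476.3
Secondary income: -403.5
Current account = (-8214.0) + 3247.4 + (-476.3) + (-403.5) = -5846.4
(Excluded from the current account — capital account: sale of embassy land to a foreign government 60.9; financial account: foreign purchases of equities on the domestic stock exchange 756.2, borrowing by resident firms from foreign banks 1133.7, purchases of foreign government bonds by domestic residents 1795.0, domestic pension funds' purchases of foreign equities 1562.8.)

-5846.4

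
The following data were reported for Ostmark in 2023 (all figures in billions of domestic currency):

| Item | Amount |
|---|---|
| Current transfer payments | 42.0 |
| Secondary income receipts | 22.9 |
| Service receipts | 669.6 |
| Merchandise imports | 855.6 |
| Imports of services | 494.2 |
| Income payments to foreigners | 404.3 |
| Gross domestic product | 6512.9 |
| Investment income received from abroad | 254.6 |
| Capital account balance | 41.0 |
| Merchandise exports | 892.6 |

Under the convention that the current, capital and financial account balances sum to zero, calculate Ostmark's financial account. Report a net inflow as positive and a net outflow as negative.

Goods balance = 892.6 - 855.6 = 37.0
Services balance = 669.6 - 494.2 = 175.4
Trade balance (goods + services) = 37.0 + 175.4 = 212.4
Net primary income = 254.6 - 404.3 = -149.7
Net secondary income = 22.9 - 42.0 = -19.1
Current account = 212.4 + (-149.7) + (-19.1) = 43.6
Financial account = -(43.6 + 41.0) = -84.6

-84.6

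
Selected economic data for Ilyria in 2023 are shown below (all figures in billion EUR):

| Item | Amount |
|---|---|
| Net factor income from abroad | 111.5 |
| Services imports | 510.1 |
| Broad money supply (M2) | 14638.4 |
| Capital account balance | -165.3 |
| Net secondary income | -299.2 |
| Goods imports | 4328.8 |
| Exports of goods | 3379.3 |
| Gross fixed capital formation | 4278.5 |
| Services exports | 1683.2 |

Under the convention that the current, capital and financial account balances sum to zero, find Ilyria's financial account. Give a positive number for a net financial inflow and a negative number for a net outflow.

129.4

Goods balance = 3379.3 - 4328.8 = -949.5
Services balance = 1683.2 - 510.1 = 1173.1
Trade balance (goods + services) = -949.5 + 1173.1 = 223.6
Net primary income = 111.5
Net secondary income = -299.2
Current account = 223.6 + 111.5 + (-299.2) = 35.9
Financial account = -(35.9 + (-165.3)) = 129.4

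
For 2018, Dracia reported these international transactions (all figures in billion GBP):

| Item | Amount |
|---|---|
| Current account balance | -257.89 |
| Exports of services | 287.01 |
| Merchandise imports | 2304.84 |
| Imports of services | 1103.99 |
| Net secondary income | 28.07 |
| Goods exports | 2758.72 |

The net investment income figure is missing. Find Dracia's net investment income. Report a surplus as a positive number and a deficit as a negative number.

Current account = goods balance + services balance + net primary income + net secondary income
Sum of the known components = -335.03
Net investment income = CA - (known components) = -257.89 - (-335.03) = 77.14

77.14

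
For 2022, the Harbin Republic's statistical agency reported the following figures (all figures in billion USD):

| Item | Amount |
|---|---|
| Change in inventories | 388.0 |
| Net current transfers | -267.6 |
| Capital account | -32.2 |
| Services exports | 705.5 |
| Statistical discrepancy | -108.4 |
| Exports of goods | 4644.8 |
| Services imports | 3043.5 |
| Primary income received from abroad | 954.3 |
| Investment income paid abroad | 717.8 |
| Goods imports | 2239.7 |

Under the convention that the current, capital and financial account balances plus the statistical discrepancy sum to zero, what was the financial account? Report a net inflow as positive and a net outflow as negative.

104.6

Goods balance = 4644.8 - 2239.7 = 2405.1
Services balance = 705.5 - 3043.5 = -2338.0
Trade balance (goods + services) = 2405.1 + (-2338.0) = 67.1
Net primary income = 954.3 - 717.8 = 236.5
Net secondary income = -267.6
Current account = 67.1 + 236.5 + (-267.6) = 36.0
Financial account = -(36.0 + (-32.2) + (-108.4)) = 104.6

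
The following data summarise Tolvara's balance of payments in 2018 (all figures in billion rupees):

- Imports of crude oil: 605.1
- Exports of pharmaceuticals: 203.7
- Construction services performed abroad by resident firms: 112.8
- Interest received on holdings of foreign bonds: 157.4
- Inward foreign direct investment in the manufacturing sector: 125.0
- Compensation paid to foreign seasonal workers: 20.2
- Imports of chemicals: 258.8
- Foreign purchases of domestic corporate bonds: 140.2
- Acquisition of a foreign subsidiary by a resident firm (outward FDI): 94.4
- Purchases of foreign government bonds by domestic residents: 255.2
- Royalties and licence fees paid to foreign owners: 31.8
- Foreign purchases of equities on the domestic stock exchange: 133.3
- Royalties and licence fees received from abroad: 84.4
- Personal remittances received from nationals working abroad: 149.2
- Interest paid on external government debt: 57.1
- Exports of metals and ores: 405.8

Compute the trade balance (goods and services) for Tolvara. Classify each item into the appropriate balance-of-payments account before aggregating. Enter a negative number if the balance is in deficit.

Goods: -258.8 + 203.7 - 605.1 + 405.8 = -254.4
Services: 112.8 + 84.4 - 31.8 = 165.4
Trade balance = -254.4 + 165.4 = -89.0
(Excluded from the trade balance — primary income: interest received on holdings of foreign bonds 157.4, compensation paid to foreign seasonal workers 20.2, interest paid on external government debt 57.1; financial account: inward foreign direct investment in the manufacturing sector 125.0, foreign purchases of domestic corporate bonds 140.2, acquisition of a foreign subsidiary by a resident firm (outward FDI) 94.4, purchases of foreign government bonds by domestic residents 255.2, foreign purchases of equities on the domestic stock exchange 133.3; secondary income: personal remittances received from nationals working abroad 149.2.)

-89.0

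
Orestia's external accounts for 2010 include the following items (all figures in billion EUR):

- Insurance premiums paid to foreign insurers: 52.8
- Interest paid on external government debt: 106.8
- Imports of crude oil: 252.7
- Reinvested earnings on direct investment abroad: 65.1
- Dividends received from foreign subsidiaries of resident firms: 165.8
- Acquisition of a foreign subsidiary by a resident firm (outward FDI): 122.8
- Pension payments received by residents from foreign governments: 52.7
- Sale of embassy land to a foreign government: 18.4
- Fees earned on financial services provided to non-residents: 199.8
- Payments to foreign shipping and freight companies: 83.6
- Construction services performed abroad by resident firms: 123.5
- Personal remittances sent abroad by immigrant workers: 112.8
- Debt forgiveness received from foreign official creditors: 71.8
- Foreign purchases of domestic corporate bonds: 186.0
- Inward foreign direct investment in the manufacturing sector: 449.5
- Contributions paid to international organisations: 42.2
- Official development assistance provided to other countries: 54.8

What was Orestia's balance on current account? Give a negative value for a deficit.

Goods: -252.7
Services: 199.8 - 83.6 + 123.5 - 52.8 = 186.9
Primary income: 165.8 + 65.1 - 106.8 = 124.1
Secondary income: -112.8 + 52.7 - 42.2 - 54.8 = -157.1
Current account = (-252.7) + 186.9 + 124.1 + (-157.1) = -98.8
(Excluded from the current account — financial account: acquisition of a foreign subsidiary by a resident firm (outward FDI) 122.8, foreign purchases of domestic corporate bonds 186.0, inward foreign direct investment in the manufacturing sector 449.5; capital account: sale of embassy land to a foreign government 18.4, debt forgiveness received from foreign official creditors 71.8.)

-98.8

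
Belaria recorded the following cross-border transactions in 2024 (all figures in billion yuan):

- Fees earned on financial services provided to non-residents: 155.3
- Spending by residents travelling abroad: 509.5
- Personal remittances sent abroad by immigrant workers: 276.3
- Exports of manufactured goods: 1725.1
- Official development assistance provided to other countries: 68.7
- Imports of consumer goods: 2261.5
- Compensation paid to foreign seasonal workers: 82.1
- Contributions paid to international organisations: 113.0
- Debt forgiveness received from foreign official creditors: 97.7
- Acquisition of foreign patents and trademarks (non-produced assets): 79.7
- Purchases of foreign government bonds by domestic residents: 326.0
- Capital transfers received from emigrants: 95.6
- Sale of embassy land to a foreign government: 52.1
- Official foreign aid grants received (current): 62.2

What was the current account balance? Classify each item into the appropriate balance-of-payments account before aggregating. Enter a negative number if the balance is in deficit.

Goods: 1725.1 - 2261.5 = -536.4
Services: -509.5 + 155.3 = -354.2
Primary income: -82.1
Secondary income: -113.0 + 62.2 - 68.7 - 276.3 = -395.8
Current account = (-536.4) + (-354.2) + (-82.1) + (-395.8) = -1368.5
(Excluded from the current account — capital account: debt forgiveness received from foreign official creditors 97.7, acquisition of foreign patents and trademarks (non-produced assets) 79.7, capital transfers received from emigrants 95.6, sale of embassy land to a foreign government 52.1; financial account: purchases of foreign government bonds by domestic residents 326.0.)

-1368.5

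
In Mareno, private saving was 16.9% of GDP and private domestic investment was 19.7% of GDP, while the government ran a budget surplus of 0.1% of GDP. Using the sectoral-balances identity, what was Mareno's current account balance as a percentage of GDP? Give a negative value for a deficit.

-2.7

By the sectoral-balances identity, CA = (S_private - I) + (T - G).
Private balance = 16.9 - 19.7 = -2.8
Government balance (T - G) = 0.1
CA = -2.8 + 0.1 = -2.7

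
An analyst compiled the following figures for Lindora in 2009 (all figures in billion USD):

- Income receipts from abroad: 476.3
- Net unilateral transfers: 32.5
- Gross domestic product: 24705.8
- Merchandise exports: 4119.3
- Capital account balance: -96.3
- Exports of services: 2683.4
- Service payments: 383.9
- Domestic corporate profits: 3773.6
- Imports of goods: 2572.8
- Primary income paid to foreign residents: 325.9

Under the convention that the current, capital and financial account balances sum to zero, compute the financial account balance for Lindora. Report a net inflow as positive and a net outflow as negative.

-3932.6

Goods balance = 4119.3 - 2572.8 = 1546.5
Services balance = 2683.4 - 383.9 = 2299.5
Trade balance (goods + services) = 1546.5 + 2299.5 = 3846.0
Net primary income = 476.3 - 325.9 = 150.4
Net secondary income = 32.5
Current account = 3846.0 + 150.4 + 32.5 = 4028.9
Financial account = -(4028.9 + (-96.3)) = -3932.6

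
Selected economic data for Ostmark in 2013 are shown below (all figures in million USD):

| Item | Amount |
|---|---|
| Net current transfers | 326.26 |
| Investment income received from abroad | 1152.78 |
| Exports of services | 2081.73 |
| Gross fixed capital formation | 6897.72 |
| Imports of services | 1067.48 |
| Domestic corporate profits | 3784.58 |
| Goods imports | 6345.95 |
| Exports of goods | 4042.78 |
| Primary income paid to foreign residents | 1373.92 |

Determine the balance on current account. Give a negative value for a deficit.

-1183.80

Goods balance = 4042.78 - 6345.95 = -2303.17
Services balance = 2081.73 - 1067.48 = 1014.25
Trade balance (goods + services) = -2303.17 + 1014.25 = -1288.92
Net primary income = 1152.78 - 1373.92 = -221.14
Net secondary income = 326.26
Current account = -1288.92 + (-221.14) + 326.26 = -1183.80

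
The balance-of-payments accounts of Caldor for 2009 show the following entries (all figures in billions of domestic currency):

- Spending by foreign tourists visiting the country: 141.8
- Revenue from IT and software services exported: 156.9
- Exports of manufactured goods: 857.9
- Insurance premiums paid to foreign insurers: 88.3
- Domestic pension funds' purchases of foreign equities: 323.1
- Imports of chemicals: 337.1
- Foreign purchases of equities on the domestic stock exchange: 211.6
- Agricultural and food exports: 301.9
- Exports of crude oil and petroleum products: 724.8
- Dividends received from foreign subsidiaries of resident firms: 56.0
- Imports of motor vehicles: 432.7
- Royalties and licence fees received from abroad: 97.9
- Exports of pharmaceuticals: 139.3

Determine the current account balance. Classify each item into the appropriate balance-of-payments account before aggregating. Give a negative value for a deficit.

1618.4

Goods: -432.7 - 337.1 + 724.8 + 301.9 + 139.3 + 857.9 = 1254.1
Services: -88.3 + 156.9 + 141.8 + 97.9 = 308.3
Primary income: 56.0
Current account = 1254.1 + 308.3 + 56.0 = 1618.4
(Excluded from the current account — financial account: domestic pension funds' purchases of foreign equities 323.1, foreign purchases of equities on the domestic stock exchange 211.6.)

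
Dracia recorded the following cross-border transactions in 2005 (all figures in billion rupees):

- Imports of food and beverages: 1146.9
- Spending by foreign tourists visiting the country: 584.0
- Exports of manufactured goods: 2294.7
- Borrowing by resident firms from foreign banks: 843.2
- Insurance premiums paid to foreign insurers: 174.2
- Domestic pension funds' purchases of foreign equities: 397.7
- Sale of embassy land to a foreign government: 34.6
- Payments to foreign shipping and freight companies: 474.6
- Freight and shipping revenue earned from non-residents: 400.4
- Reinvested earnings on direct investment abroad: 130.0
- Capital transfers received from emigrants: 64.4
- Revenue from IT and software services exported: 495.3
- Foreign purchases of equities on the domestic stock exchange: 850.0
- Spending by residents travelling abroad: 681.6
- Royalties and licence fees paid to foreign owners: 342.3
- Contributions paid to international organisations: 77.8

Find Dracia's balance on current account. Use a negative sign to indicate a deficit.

Goods: 2294.7 - 1146.9 = 1147.8
Services: -174.2 - 342.3 - 474.6 - 681.6 + 400.4 + 584.0 + 495.3 = -193.0
Primary income: 130.0
Secondary income: -77.8
Current account = 1147.8 + (-193.0) + 130.0 + (-77.8) = 1007.0
(Excluded from the current account — financial account: borrowing by resident firms from foreign banks 843.2, domestic pension funds' purchases of foreign equities 397.7, foreign purchases of equities on the domestic stock exchange 850.0; capital account: sale of embassy land to a foreign government 34.6, capital transfers received from emigrants 64.4.)

1007.0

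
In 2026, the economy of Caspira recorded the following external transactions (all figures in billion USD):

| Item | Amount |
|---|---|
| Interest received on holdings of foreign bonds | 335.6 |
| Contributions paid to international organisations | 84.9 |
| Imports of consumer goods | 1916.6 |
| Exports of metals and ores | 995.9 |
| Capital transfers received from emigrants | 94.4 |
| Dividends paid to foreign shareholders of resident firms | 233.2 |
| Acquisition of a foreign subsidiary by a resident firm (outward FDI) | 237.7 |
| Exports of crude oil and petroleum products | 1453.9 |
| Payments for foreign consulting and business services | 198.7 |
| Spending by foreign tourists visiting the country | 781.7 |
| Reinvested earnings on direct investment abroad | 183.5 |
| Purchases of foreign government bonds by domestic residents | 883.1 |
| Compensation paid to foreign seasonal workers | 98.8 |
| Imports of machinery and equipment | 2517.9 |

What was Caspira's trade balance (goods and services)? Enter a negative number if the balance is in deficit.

-1401.7

Goods: 995.9 - 2517.9 - 1916.6 + 1453.9 = -1984.7
Services: -198.7 + 781.7 = 583.0
Trade balance = -1984.7 + 583.0 = -1401.7
(Excluded from the trade balance — primary income: interest received on holdings of foreign bonds 335.6, dividends paid to foreign shareholders of resident firms 233.2, reinvested earnings on direct investment abroad 183.5, compensation paid to foreign seasonal workers 98.8; secondary income: contributions paid to international organisations 84.9; capital account: capital transfers received from emigrants 94.4; financial account: acquisition of a foreign subsidiary by a resident firm (outward FDI) 237.7, purchases of foreign government bonds by domestic residents 883.1.)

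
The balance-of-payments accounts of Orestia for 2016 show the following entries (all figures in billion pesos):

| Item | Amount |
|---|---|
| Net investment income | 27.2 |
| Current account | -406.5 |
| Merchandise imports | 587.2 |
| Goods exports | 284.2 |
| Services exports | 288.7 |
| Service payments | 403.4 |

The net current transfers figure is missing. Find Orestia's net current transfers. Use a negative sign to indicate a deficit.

-16.0

Current account = goods balance + services balance + net primary income + net secondary income
Sum of the known components = -390.5
Net current transfers = CA - (known components) = -406.5 - (-390.5) = -16.0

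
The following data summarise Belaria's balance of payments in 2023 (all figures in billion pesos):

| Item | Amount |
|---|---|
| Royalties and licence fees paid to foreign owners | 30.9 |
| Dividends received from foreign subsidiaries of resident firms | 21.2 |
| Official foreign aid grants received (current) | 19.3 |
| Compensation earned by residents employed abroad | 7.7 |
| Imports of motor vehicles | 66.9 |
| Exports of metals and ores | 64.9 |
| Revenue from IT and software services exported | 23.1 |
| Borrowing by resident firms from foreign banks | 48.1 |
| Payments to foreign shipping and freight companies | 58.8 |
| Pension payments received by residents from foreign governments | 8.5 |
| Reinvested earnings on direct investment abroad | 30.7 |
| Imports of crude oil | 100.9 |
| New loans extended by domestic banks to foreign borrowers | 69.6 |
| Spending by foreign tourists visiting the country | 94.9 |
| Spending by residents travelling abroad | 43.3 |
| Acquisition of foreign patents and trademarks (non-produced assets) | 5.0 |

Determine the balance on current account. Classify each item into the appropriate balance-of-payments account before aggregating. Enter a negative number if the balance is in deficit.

Goods: -66.9 - 100.9 + 64.9 = -102.9
Services: -30.9 - 43.3 + 94.9 - 58.8 + 23.1 = -15.0
Primary income: 7.7 + 30.7 + 21.2 = 59.6
Secondary income: 19.3 + 8.5 = 27.8
Current account = (-102.9) + (-15.0) + 59.6 + 27.8 = -30.5
(Excluded from the current account — financial account: borrowing by resident firms from foreign banks 48.1, new loans extended by domestic banks to foreign borrowers 69.6; capital account: acquisition of foreign patents and trademarks (non-produced assets) 5.0.)

-30.5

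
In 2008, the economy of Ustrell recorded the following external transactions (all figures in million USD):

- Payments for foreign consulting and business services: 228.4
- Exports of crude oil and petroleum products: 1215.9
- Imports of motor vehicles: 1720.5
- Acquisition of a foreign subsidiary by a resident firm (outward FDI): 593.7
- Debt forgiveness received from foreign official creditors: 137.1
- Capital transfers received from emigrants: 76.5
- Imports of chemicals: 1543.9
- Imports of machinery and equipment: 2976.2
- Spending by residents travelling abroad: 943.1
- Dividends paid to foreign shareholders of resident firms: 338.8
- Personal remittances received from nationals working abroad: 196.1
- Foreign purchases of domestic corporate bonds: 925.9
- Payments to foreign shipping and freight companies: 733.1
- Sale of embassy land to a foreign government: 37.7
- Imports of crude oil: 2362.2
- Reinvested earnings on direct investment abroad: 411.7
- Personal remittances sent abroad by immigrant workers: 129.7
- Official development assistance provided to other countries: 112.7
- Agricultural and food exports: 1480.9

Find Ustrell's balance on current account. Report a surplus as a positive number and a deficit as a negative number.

-7784.0

Goods: -1720.5 + 1215.9 - 2976.2 + 1480.9 - 2362.2 - 1543.9 = -5906.0
Services: -943.1 - 228.4 - 733.1 = -1904.6
Primary income: 411.7 - 338.8 = 72.9
Secondary income: -129.7 + 196.1 - 112.7 = -46.3
Current account = (-5906.0) + (-1904.6) + 72.9 + (-46.3) = -7784.0
(Excluded from the current account — financial account: acquisition of a foreign subsidiary by a resident firm (outward FDI) 593.7, foreign purchases of domestic corporate bonds 925.9; capital account: debt forgiveness received from foreign official creditors 137.1, capital transfers received from emigrants 76.5, sale of embassy land to a foreign government 37.7.)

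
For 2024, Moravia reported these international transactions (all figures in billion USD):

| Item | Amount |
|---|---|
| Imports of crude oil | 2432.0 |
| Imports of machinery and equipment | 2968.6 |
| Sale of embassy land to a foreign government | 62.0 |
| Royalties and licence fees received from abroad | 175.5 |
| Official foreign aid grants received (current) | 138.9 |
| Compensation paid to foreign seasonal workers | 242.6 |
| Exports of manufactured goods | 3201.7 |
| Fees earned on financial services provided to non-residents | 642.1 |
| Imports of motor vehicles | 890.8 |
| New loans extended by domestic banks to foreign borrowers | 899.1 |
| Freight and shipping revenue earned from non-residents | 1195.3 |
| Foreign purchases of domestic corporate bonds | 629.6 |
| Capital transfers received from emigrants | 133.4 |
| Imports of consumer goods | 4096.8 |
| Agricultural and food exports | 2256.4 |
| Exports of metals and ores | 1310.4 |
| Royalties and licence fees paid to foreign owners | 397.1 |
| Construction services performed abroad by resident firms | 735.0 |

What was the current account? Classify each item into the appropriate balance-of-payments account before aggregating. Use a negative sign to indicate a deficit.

Goods: -2432.0 - 4096.8 - 2968.6 + 2256.4 - 890.8 + 3201.7 + 1310.4 = -3619.7
Services: 735.0 + 1195.3 + 175.5 - 397.1 + 642.1 = 2350.8
Primary income: -242.6
Secondary income: 138.9
Current account = (-3619.7) + 2350.8 + (-242.6) + 138.9 = -1372.6
(Excluded from the current account — capital account: sale of embassy land to a foreign government 62.0, capital transfers received from emigrants 133.4; financial account: new loans extended by domestic banks to foreign borrowers 899.1, foreign purchases of domestic corporate bonds 629.6.)

-1372.6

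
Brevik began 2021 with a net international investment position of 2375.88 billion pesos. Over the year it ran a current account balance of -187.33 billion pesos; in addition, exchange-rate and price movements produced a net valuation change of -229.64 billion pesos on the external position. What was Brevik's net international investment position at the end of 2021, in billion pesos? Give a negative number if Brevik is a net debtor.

Change in NIIP = current account + net valuation change = -187.33 + (-229.64) = -416.97
End-of-year NIIP = 2375.88 + (-416.97) = 1958.91

1958.91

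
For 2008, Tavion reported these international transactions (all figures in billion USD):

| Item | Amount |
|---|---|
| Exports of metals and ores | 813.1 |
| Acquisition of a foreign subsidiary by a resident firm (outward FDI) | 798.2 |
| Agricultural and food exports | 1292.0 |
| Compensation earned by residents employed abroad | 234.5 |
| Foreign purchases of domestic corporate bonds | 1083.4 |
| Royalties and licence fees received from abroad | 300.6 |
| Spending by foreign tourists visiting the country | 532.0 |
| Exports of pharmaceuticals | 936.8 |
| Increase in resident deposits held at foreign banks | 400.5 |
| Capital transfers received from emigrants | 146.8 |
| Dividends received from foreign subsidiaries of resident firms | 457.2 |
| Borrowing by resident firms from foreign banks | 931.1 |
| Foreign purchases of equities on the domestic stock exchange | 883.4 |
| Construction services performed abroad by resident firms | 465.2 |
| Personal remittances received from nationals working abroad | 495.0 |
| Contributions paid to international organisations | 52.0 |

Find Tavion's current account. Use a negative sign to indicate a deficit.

5474.4

Goods: 1292.0 + 936.8 + 813.1 = 3041.9
Services: 532.0 + 300.6 + 465.2 = 1297.8
Primary income: 234.5 + 457.2 = 691.7
Secondary income: -52.0 + 495.0 = 443.0
Current account = 3041.9 + 1297.8 + 691.7 + 443.0 = 5474.4
(Excluded from the current account — financial account: acquisition of a foreign subsidiary by a resident firm (outward FDI) 798.2, foreign purchases of domestic corporate bonds 1083.4, increase in resident deposits held at foreign banks 400.5, borrowing by resident firms from foreign banks 931.1, foreign purchases of equities on the domestic stock exchange 883.4; capital account: capital transfers received from emigrants 146.8.)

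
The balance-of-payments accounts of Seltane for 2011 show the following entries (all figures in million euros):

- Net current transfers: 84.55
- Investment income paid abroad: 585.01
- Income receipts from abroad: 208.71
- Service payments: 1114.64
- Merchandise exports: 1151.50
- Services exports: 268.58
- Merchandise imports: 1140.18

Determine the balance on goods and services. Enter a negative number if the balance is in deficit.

-834.74

Goods balance = 1151.50 - 1140.18 = 11.32
Services balance = 268.58 - 1114.64 = -846.06
Trade balance (goods + services) = 11.32 + (-846.06) = -834.74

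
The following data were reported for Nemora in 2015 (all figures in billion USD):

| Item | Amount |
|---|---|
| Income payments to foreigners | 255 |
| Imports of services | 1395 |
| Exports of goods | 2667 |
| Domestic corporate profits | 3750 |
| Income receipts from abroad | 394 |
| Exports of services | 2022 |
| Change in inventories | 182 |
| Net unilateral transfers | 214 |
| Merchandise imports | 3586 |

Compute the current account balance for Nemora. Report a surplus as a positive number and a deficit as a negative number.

61

Goods balance = 2667 - 3586 = -919
Services balance = 2022 - 1395 = 627
Trade balance (goods + services) = -919 + 627 = -292
Net primary income = 394 - 255 = 139
Net secondary income = 214
Current account = -292 + 139 + 214 = 61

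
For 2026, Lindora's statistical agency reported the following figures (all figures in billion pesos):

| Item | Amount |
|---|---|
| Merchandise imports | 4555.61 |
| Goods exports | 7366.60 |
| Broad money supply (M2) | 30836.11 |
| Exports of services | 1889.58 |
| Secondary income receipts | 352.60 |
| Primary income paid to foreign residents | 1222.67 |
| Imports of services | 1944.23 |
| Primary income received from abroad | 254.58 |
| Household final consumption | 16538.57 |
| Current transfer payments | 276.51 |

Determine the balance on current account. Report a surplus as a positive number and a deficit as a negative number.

Goods balance = 7366.60 - 4555.61 = 2810.99
Services balance = 1889.58 - 1944.23 = -54.65
Trade balance (goods + services) = 2810.99 + (-54.65) = 2756.34
Net primary income = 254.58 - 1222.67 = -968.09
Net secondary income = 352.60 - 276.51 = 76.09
Current account = 2756.34 + (-968.09) + 76.09 = 1864.34

1864.34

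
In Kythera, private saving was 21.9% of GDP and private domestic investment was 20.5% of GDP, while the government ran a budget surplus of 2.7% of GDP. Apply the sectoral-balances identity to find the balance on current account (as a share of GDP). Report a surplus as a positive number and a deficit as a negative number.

4.1

By the sectoral-balances identity, CA = (S_private - I) + (T - G).
Private balance = 21.9 - 20.5 = 1.4
Government balance (T - G) = 2.7
CA = 1.4 + 2.7 = 4.1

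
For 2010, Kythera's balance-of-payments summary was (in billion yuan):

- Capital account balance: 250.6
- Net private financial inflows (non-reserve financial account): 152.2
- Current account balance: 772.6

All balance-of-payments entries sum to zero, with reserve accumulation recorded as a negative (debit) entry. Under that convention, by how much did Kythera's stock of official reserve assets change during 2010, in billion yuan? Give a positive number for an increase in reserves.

1175.4

Official reserve transactions balance = -(772.6 + 250.6 + 152.2) = -1175.4
An accumulation of reserves is recorded as a debit (negative entry), so the change in the stock of reserves is the negative of that balance.
Change in official reserves = -(-1175.4) = 1175.4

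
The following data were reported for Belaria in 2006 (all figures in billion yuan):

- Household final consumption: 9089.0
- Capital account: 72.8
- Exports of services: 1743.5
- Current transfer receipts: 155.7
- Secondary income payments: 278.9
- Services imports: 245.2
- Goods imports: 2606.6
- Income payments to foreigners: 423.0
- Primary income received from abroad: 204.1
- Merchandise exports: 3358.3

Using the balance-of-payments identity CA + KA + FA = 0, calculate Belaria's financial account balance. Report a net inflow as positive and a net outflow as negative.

-1980.7

Goods balance = 3358.3 - 2606.6 = 751.7
Services balance = 1743.5 - 245.2 = 1498.3
Trade balance (goods + services) = 751.7 + 1498.3 = 2250.0
Net primary income = 204.1 - 423.0 = -218.9
Net secondary income = 155.7 - 278.9 = -123.2
Current account = 2250.0 + (-218.9) + (-123.2) = 1907.9
Financial account = -(1907.9 + 72.8) = -1980.7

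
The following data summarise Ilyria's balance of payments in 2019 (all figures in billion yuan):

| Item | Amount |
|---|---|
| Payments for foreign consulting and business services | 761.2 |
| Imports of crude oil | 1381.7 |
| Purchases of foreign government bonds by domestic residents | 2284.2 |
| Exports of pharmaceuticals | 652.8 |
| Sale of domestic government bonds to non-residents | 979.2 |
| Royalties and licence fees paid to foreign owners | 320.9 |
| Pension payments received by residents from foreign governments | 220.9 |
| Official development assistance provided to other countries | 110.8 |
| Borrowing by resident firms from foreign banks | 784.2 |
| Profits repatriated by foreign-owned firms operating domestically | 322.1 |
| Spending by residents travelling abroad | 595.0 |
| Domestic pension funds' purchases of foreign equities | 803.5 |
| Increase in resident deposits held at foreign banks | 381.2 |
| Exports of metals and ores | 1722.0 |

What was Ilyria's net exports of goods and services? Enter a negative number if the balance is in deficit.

Goods: -1381.7 + 652.8 + 1722.0 = 993.1
Services: -320.9 - 595.0 - 761.2 = -1677.1
Trade balance = 993.1 + (-1677.1) = -684.0
(Excluded from the trade balance — financial account: purchases of foreign government bonds by domestic residents 2284.2, sale of domestic government bonds to non-residents 979.2, borrowing by resident firms from foreign banks 784.2, domestic pension funds' purchases of foreign equities 803.5, increase in resident deposits held at foreign banks 381.2; secondary income: pension payments received by residents from foreign governments 220.9, official development assistance provided to other countries 110.8; primary income: profits repatriated by foreign-owned firms operating domestically 322.1.)

-684.0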